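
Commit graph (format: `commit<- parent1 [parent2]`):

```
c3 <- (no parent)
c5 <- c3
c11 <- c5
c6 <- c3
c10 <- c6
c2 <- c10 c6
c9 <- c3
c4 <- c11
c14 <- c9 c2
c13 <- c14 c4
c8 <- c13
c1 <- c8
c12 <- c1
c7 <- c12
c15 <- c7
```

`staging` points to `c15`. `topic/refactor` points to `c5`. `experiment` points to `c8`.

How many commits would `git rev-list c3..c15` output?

Reachable from c15: {c1, c10, c11, c12, c13, c14, c15, c2, c3, c4, c5, c6, c7, c8, c9}.
Reachable from c3: {c3}.
In c15's history but not c3's: {c1, c10, c11, c12, c13, c14, c15, c2, c4, c5, c6, c7, c8, c9} — 14 commits.

14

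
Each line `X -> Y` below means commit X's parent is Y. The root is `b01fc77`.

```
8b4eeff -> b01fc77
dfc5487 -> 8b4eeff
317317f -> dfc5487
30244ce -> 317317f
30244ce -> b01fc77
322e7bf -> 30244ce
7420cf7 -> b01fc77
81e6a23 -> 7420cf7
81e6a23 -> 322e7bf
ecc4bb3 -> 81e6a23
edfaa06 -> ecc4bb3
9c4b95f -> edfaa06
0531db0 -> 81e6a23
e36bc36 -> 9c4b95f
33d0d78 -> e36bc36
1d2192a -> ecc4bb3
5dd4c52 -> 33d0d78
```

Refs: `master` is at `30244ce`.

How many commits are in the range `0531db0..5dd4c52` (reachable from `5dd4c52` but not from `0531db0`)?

6

Reachable from 5dd4c52: {30244ce, 317317f, 322e7bf, 33d0d78, 5dd4c52, 7420cf7, 81e6a23, 8b4eeff, 9c4b95f, b01fc77, dfc5487, e36bc36, ecc4bb3, edfaa06}.
Reachable from 0531db0: {0531db0, 30244ce, 317317f, 322e7bf, 7420cf7, 81e6a23, 8b4eeff, b01fc77, dfc5487}.
In 5dd4c52's history but not 0531db0's: {33d0d78, 5dd4c52, 9c4b95f, e36bc36, ecc4bb3, edfaa06} — 6 commits.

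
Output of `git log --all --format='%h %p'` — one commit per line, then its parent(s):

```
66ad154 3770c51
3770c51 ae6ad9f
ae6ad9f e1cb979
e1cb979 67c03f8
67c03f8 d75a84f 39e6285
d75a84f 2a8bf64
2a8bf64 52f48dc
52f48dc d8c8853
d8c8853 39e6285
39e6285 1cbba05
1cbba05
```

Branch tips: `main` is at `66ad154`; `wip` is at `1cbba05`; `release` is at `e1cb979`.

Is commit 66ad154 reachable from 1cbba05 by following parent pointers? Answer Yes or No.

No

Ancestors of 1cbba05: {1cbba05}.
66ad154 is not in that set, so it is not an ancestor of 1cbba05.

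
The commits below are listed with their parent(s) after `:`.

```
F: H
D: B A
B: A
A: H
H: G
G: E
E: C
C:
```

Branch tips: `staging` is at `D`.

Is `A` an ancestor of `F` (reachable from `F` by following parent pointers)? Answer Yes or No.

Ancestors of F: {C, E, F, G, H}.
A is not in that set, so it is not an ancestor of F.

No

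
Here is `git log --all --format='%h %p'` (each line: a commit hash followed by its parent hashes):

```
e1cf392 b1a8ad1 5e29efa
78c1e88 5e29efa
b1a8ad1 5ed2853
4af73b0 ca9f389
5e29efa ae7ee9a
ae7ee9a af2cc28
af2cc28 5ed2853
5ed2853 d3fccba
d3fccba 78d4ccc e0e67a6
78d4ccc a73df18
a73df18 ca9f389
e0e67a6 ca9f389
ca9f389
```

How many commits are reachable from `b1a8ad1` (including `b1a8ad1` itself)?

Walking parent pointers from b1a8ad1: reachable set = {5ed2853, 78d4ccc, a73df18, b1a8ad1, ca9f389, d3fccba, e0e67a6}.
That is 7 commits.

7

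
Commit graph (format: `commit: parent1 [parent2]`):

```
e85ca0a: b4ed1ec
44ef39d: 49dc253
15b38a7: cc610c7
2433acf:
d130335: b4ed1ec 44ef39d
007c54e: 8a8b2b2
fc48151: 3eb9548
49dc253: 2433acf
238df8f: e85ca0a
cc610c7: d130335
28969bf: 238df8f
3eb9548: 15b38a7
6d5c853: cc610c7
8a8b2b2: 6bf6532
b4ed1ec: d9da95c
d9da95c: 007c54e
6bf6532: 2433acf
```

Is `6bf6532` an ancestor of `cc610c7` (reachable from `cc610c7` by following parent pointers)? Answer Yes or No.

Yes

Ancestors of cc610c7 (commits reachable by following parents): {007c54e, 2433acf, 44ef39d, 49dc253, 6bf6532, 8a8b2b2, b4ed1ec, cc610c7, d130335, d9da95c}.
6bf6532 is in that set, so it is an ancestor of cc610c7.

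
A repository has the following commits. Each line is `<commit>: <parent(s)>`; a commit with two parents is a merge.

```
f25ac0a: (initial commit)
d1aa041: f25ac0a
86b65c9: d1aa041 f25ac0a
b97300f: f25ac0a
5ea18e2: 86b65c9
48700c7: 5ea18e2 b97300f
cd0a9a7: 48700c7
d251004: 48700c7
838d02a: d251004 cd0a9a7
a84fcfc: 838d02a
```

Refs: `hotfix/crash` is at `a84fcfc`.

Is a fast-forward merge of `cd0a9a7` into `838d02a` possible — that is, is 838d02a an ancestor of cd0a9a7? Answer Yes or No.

No

A fast-forward from 838d02a to cd0a9a7 is possible iff 838d02a is an ancestor of cd0a9a7.
Ancestors of cd0a9a7: {48700c7, 5ea18e2, 86b65c9, b97300f, cd0a9a7, d1aa041, f25ac0a}.
838d02a is not among them, so fast-forward is not possible.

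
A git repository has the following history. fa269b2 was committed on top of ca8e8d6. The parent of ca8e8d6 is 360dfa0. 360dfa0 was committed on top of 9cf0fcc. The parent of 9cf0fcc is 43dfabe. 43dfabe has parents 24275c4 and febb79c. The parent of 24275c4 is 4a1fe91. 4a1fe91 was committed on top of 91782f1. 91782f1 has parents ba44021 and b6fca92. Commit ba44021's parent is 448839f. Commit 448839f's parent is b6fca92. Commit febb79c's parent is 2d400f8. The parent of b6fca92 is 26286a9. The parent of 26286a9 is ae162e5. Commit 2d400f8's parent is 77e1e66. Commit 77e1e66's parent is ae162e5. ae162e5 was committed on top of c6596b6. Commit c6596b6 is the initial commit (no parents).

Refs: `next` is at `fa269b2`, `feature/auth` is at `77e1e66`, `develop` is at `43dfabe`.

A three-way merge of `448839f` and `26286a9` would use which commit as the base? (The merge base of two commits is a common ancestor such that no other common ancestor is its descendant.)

Ancestors of 448839f: {26286a9, 448839f, ae162e5, b6fca92, c6596b6}.
Ancestors of 26286a9: {26286a9, ae162e5, c6596b6}.
Common ancestors: {26286a9, ae162e5, c6596b6}.
Among these, 26286a9 is not an ancestor of any other common ancestor — it is the merge base.

26286a9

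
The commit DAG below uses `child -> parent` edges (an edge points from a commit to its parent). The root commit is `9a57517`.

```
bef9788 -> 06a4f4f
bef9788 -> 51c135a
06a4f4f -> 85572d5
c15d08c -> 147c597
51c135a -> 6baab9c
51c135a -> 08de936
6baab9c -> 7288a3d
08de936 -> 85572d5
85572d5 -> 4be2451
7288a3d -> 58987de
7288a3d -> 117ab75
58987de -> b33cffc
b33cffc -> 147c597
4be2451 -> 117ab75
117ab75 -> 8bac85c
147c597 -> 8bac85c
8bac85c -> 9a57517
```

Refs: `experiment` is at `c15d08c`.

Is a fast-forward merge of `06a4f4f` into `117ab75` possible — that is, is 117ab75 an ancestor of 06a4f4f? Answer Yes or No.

A fast-forward from 117ab75 to 06a4f4f is possible iff 117ab75 is an ancestor of 06a4f4f.
Ancestors of 06a4f4f: {06a4f4f, 117ab75, 4be2451, 85572d5, 8bac85c, 9a57517}.
117ab75 is among them, so fast-forward is possible.

Yes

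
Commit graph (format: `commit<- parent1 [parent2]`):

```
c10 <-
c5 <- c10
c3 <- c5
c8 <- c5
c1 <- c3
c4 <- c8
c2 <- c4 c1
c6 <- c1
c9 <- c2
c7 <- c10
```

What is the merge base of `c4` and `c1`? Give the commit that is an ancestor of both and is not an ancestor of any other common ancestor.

Ancestors of c4: {c10, c4, c5, c8}.
Ancestors of c1: {c1, c10, c3, c5}.
Common ancestors: {c10, c5}.
Among these, c5 is not an ancestor of any other common ancestor — it is the merge base.

c5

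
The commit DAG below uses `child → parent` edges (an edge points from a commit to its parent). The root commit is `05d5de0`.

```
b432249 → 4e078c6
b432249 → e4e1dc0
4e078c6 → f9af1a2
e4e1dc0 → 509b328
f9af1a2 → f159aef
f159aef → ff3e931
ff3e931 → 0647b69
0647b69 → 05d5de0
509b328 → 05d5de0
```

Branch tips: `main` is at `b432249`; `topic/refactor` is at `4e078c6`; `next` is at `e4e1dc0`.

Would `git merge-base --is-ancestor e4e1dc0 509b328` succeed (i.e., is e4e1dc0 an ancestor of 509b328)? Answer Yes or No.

Ancestors of 509b328: {05d5de0, 509b328}.
e4e1dc0 is not in that set, so it is not an ancestor of 509b328.

No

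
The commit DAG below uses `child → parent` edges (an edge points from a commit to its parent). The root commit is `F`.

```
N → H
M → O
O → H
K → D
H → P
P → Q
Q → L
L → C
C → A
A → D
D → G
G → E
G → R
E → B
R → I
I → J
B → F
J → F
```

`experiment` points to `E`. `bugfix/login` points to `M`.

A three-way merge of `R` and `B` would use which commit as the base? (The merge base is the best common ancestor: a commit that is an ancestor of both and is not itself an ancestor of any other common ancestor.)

Ancestors of R: {F, I, J, R}.
Ancestors of B: {B, F}.
Common ancestors: {F}.
The only common ancestor is F, so it is the merge base.

F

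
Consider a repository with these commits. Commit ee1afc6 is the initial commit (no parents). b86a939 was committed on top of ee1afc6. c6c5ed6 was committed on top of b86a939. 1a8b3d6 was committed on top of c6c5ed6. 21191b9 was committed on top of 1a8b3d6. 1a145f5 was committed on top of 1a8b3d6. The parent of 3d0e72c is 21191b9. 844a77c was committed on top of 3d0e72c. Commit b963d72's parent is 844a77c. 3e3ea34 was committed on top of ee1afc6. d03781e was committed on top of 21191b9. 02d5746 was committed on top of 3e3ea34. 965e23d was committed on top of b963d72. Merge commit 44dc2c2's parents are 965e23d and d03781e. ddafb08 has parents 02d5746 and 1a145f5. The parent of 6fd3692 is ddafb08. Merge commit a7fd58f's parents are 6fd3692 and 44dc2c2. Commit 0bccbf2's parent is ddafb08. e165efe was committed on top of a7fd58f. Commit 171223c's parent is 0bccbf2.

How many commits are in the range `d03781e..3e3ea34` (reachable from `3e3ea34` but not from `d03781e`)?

Reachable from 3e3ea34: {3e3ea34, ee1afc6}.
Reachable from d03781e: {1a8b3d6, 21191b9, b86a939, c6c5ed6, d03781e, ee1afc6}.
In 3e3ea34's history but not d03781e's: {3e3ea34} — 1 commit.

1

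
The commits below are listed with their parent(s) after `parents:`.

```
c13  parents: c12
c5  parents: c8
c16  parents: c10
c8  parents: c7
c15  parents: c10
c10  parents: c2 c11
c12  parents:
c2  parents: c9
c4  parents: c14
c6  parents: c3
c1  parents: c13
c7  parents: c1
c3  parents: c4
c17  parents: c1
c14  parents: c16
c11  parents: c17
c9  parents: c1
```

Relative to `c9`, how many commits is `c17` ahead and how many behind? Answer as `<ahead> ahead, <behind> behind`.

1 ahead, 1 behind

Reachable from c17: {c1, c12, c13, c17}.
Reachable from c9: {c1, c12, c13, c9}.
Only in c17's history (ahead): {c17} — 1.
Only in c9's history (behind): {c9} — 1.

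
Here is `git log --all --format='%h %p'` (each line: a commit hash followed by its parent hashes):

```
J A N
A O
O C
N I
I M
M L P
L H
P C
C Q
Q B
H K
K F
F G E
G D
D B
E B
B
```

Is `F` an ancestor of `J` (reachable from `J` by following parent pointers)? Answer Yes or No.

Ancestors of J (commits reachable by following parents): {A, B, C, D, E, F, G, H, I, J, K, L, M, N, O, P, Q}.
F is in that set, so it is an ancestor of J.

Yes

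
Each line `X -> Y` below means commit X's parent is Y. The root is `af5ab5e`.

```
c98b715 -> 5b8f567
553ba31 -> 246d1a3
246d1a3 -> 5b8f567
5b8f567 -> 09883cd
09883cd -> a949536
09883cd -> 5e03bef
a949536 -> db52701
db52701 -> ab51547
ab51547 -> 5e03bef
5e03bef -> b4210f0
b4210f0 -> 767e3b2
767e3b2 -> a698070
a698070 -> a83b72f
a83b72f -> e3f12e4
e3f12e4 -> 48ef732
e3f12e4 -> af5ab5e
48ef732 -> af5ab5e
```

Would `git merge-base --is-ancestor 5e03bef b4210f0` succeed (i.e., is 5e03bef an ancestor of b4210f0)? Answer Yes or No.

Ancestors of b4210f0: {48ef732, 767e3b2, a698070, a83b72f, af5ab5e, b4210f0, e3f12e4}.
5e03bef is not in that set, so it is not an ancestor of b4210f0.

No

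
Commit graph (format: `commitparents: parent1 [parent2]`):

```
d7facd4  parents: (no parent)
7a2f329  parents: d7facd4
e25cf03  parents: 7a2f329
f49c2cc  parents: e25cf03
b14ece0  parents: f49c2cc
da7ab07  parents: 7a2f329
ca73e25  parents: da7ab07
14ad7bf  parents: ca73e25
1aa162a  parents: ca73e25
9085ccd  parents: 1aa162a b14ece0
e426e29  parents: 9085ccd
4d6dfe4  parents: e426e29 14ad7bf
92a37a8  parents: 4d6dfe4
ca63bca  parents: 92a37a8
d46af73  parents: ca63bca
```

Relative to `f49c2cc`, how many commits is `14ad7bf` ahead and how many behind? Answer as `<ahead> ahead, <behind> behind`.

3 ahead, 2 behind

Reachable from 14ad7bf: {14ad7bf, 7a2f329, ca73e25, d7facd4, da7ab07}.
Reachable from f49c2cc: {7a2f329, d7facd4, e25cf03, f49c2cc}.
Only in 14ad7bf's history (ahead): {14ad7bf, ca73e25, da7ab07} — 3.
Only in f49c2cc's history (behind): {e25cf03, f49c2cc} — 2.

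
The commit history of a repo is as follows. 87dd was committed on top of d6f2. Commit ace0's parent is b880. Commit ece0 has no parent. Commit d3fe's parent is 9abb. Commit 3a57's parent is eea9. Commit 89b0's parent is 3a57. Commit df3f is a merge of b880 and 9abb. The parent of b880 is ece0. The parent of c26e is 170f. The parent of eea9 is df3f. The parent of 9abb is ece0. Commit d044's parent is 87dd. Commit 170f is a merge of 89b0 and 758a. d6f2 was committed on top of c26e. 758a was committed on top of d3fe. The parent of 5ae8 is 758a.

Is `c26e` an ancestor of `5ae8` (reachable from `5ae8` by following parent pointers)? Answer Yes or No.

No

Ancestors of 5ae8: {5ae8, 758a, 9abb, d3fe, ece0}.
c26e is not in that set, so it is not an ancestor of 5ae8.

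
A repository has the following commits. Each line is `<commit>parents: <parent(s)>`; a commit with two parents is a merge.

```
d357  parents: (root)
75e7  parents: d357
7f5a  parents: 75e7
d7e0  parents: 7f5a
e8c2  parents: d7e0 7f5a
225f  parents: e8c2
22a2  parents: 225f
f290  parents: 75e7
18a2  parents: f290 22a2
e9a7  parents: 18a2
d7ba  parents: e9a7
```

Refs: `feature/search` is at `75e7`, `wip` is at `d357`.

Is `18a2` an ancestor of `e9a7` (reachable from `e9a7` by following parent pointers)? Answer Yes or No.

Yes

Ancestors of e9a7 (commits reachable by following parents): {18a2, 225f, 22a2, 75e7, 7f5a, d357, d7e0, e8c2, e9a7, f290}.
18a2 is in that set, so it is an ancestor of e9a7.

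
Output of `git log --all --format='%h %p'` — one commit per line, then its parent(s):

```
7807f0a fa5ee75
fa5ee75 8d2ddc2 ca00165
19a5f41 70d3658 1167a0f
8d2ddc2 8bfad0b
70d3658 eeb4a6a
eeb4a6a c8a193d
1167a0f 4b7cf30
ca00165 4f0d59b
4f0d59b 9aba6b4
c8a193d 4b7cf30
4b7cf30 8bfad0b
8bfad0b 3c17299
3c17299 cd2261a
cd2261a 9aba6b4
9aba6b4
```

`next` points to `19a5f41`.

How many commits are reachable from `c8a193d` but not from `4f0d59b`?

5

Reachable from c8a193d: {3c17299, 4b7cf30, 8bfad0b, 9aba6b4, c8a193d, cd2261a}.
Reachable from 4f0d59b: {4f0d59b, 9aba6b4}.
In c8a193d's history but not 4f0d59b's: {3c17299, 4b7cf30, 8bfad0b, c8a193d, cd2261a} — 5 commits.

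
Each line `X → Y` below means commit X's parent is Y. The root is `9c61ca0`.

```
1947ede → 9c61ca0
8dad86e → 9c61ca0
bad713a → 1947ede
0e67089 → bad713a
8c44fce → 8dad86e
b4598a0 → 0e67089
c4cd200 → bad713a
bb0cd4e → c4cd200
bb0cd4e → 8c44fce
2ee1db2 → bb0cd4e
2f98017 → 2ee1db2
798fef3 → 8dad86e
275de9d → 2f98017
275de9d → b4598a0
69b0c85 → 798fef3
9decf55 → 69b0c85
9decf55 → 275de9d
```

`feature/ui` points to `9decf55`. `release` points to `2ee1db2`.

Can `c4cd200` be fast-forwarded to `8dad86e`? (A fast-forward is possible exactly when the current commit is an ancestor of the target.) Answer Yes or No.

A fast-forward from c4cd200 to 8dad86e is possible iff c4cd200 is an ancestor of 8dad86e.
Ancestors of 8dad86e: {8dad86e, 9c61ca0}.
c4cd200 is not among them, so fast-forward is not possible.

No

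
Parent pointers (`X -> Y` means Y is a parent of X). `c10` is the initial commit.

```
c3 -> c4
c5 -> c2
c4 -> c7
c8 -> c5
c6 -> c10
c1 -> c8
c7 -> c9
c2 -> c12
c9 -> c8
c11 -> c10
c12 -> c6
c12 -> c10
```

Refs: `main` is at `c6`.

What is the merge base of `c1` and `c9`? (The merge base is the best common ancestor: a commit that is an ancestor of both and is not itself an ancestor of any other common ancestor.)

Ancestors of c1: {c1, c10, c12, c2, c5, c6, c8}.
Ancestors of c9: {c10, c12, c2, c5, c6, c8, c9}.
Common ancestors: {c10, c12, c2, c5, c6, c8}.
Among these, c8 is not an ancestor of any other common ancestor — it is the merge base.

c8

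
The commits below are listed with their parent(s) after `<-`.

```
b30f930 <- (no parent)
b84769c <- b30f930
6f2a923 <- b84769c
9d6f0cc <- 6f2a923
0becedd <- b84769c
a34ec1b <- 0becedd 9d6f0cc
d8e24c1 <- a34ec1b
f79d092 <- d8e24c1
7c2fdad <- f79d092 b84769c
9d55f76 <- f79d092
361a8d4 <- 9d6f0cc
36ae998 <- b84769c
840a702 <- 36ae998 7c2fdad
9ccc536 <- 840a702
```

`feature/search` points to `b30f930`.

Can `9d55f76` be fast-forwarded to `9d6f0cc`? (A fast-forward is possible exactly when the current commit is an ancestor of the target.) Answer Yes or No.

No

A fast-forward from 9d55f76 to 9d6f0cc is possible iff 9d55f76 is an ancestor of 9d6f0cc.
Ancestors of 9d6f0cc: {6f2a923, 9d6f0cc, b30f930, b84769c}.
9d55f76 is not among them, so fast-forward is not possible.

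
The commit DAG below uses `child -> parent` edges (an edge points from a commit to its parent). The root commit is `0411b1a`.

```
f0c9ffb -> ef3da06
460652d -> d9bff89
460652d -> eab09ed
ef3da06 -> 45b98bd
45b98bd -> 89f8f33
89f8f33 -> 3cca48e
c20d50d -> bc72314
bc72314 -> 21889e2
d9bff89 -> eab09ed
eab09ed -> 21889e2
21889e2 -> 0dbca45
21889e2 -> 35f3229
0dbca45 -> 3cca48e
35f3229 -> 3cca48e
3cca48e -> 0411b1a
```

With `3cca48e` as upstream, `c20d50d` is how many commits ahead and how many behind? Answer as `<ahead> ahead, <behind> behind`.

5 ahead, 0 behind

Reachable from c20d50d: {0411b1a, 0dbca45, 21889e2, 35f3229, 3cca48e, bc72314, c20d50d}.
Reachable from 3cca48e: {0411b1a, 3cca48e}.
Only in c20d50d's history (ahead): {0dbca45, 21889e2, 35f3229, bc72314, c20d50d} — 5.
Only in 3cca48e's history (behind): {} — 0.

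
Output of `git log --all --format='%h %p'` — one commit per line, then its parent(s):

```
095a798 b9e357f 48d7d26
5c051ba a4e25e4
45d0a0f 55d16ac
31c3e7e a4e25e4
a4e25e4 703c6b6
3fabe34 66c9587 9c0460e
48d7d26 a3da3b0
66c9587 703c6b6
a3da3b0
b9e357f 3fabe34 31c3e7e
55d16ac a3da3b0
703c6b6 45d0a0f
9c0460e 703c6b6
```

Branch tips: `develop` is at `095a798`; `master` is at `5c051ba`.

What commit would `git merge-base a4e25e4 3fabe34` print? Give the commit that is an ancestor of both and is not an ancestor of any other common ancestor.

Ancestors of a4e25e4: {45d0a0f, 55d16ac, 703c6b6, a3da3b0, a4e25e4}.
Ancestors of 3fabe34: {3fabe34, 45d0a0f, 55d16ac, 66c9587, 703c6b6, 9c0460e, a3da3b0}.
Common ancestors: {45d0a0f, 55d16ac, 703c6b6, a3da3b0}.
Among these, 703c6b6 is not an ancestor of any other common ancestor — it is the merge base.

703c6b6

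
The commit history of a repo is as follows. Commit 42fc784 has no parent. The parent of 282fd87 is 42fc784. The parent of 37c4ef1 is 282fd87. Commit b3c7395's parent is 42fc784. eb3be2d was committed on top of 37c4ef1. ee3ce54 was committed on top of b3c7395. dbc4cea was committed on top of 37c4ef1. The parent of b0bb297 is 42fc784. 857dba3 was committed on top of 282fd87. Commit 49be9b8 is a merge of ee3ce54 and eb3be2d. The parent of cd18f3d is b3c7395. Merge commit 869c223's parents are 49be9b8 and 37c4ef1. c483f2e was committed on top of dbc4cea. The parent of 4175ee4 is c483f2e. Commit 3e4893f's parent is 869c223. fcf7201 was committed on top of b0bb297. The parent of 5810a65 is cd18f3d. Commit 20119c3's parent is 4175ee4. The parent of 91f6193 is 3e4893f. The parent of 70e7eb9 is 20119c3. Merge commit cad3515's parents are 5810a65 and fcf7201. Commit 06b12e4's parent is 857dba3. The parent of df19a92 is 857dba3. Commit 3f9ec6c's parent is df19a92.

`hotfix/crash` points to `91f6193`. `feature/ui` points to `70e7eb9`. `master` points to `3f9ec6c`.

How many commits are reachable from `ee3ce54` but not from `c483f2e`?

2

Reachable from ee3ce54: {42fc784, b3c7395, ee3ce54}.
Reachable from c483f2e: {282fd87, 37c4ef1, 42fc784, c483f2e, dbc4cea}.
In ee3ce54's history but not c483f2e's: {b3c7395, ee3ce54} — 2 commits.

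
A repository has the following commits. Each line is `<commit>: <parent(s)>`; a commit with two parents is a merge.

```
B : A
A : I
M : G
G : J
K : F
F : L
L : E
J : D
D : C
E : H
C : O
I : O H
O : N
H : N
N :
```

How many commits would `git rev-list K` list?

6

Walking parent pointers from K: reachable set = {E, F, H, K, L, N}.
That is 6 commits.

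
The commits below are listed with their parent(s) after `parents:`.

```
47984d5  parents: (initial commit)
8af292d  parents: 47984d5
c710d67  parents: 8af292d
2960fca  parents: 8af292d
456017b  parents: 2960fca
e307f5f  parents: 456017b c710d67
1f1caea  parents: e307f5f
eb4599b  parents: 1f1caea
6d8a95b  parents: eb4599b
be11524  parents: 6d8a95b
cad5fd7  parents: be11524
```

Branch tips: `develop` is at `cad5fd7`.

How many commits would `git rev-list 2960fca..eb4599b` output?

5

Reachable from eb4599b: {1f1caea, 2960fca, 456017b, 47984d5, 8af292d, c710d67, e307f5f, eb4599b}.
Reachable from 2960fca: {2960fca, 47984d5, 8af292d}.
In eb4599b's history but not 2960fca's: {1f1caea, 456017b, c710d67, e307f5f, eb4599b} — 5 commits.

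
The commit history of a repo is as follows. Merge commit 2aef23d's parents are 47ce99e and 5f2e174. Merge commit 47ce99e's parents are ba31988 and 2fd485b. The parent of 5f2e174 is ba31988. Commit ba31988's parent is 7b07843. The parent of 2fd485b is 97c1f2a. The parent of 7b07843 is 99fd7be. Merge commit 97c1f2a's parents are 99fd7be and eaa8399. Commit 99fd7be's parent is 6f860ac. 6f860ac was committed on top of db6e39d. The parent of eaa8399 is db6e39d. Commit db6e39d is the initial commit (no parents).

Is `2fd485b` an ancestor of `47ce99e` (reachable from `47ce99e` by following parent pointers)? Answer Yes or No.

Ancestors of 47ce99e (commits reachable by following parents): {2fd485b, 47ce99e, 6f860ac, 7b07843, 97c1f2a, 99fd7be, ba31988, db6e39d, eaa8399}.
2fd485b is in that set, so it is an ancestor of 47ce99e.

Yes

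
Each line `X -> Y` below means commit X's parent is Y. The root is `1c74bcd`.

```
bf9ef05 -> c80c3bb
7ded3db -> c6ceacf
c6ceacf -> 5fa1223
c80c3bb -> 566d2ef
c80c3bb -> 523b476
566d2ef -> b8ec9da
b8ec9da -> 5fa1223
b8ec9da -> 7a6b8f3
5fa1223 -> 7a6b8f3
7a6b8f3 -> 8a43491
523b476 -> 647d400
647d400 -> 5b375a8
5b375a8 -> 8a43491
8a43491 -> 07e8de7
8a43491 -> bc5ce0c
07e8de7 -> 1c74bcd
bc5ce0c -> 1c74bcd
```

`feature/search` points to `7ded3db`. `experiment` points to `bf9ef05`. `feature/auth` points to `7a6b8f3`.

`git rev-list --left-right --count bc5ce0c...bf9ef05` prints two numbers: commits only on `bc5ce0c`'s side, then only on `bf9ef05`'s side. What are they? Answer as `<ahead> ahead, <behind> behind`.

Reachable from bc5ce0c: {1c74bcd, bc5ce0c}.
Reachable from bf9ef05: {07e8de7, 1c74bcd, 523b476, 566d2ef, 5b375a8, 5fa1223, 647d400, 7a6b8f3, 8a43491, b8ec9da, bc5ce0c, bf9ef05, c80c3bb}.
Only in bc5ce0c's history (ahead): {} — 0.
Only in bf9ef05's history (behind): {07e8de7, 523b476, 566d2ef, 5b375a8, 5fa1223, 647d400, 7a6b8f3, 8a43491, b8ec9da, bf9ef05, c80c3bb} — 11.

0 ahead, 11 behind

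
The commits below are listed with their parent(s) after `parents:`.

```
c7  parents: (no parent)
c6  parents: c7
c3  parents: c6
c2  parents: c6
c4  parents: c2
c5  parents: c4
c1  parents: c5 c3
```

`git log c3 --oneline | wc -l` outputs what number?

Walking parent pointers from c3: reachable set = {c3, c6, c7}.
That is 3 commits.

3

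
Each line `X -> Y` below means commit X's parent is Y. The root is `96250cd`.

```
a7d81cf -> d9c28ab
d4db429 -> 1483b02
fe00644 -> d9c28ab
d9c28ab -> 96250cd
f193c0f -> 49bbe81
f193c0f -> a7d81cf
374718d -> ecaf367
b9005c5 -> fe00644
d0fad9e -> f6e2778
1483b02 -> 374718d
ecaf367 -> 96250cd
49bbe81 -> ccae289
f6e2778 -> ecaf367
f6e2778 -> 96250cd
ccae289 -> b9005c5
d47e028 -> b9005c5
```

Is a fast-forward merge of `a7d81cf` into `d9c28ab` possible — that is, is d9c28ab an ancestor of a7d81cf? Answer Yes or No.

Yes

A fast-forward from d9c28ab to a7d81cf is possible iff d9c28ab is an ancestor of a7d81cf.
Ancestors of a7d81cf: {96250cd, a7d81cf, d9c28ab}.
d9c28ab is among them, so fast-forward is possible.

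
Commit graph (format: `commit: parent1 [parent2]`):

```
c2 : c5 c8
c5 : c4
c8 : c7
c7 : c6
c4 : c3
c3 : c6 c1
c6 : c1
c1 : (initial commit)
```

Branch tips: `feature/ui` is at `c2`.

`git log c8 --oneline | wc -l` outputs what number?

4

Walking parent pointers from c8: reachable set = {c1, c6, c7, c8}.
That is 4 commits.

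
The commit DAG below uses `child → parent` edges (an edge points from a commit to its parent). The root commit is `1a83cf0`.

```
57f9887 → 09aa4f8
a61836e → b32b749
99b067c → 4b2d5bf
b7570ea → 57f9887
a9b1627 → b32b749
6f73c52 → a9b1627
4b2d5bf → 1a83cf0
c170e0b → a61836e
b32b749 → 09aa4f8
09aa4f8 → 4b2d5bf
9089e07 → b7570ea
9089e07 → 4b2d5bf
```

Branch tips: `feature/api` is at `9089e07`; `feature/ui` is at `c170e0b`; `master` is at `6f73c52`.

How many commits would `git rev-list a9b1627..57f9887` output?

1

Reachable from 57f9887: {09aa4f8, 1a83cf0, 4b2d5bf, 57f9887}.
Reachable from a9b1627: {09aa4f8, 1a83cf0, 4b2d5bf, a9b1627, b32b749}.
In 57f9887's history but not a9b1627's: {57f9887} — 1 commit.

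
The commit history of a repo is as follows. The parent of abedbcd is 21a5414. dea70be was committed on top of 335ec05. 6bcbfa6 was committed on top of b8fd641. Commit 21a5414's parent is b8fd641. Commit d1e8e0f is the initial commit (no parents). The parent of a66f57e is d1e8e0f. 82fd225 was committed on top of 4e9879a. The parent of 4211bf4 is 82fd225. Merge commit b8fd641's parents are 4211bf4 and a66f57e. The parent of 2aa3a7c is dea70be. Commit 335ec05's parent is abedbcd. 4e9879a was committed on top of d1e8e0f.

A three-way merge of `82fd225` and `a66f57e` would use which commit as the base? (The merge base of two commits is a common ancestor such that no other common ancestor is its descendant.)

Ancestors of 82fd225: {4e9879a, 82fd225, d1e8e0f}.
Ancestors of a66f57e: {a66f57e, d1e8e0f}.
Common ancestors: {d1e8e0f}.
The only common ancestor is d1e8e0f, so it is the merge base.

d1e8e0f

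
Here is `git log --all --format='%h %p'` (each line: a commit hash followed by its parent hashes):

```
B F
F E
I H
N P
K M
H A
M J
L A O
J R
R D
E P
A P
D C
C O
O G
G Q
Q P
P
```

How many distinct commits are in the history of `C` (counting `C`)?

Walking parent pointers from C: reachable set = {C, G, O, P, Q}.
That is 5 commits.

5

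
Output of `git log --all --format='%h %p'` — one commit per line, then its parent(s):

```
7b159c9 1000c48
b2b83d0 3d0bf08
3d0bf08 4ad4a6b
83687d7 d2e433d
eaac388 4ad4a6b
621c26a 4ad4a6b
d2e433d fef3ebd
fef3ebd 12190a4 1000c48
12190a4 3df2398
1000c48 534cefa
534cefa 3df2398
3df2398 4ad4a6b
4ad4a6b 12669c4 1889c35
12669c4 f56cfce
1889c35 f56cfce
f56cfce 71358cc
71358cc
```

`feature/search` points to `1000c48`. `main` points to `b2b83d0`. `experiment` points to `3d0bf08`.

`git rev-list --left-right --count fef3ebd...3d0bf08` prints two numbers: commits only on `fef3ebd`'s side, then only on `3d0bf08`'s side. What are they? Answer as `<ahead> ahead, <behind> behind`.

5 ahead, 1 behind

Reachable from fef3ebd: {1000c48, 12190a4, 12669c4, 1889c35, 3df2398, 4ad4a6b, 534cefa, 71358cc, f56cfce, fef3ebd}.
Reachable from 3d0bf08: {12669c4, 1889c35, 3d0bf08, 4ad4a6b, 71358cc, f56cfce}.
Only in fef3ebd's history (ahead): {1000c48, 12190a4, 3df2398, 534cefa, fef3ebd} — 5.
Only in 3d0bf08's history (behind): {3d0bf08} — 1.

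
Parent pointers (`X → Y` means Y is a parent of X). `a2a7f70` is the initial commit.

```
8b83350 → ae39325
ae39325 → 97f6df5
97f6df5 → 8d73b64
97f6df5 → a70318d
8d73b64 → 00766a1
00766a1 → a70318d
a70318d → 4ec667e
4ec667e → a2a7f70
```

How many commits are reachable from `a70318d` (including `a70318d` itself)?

Walking parent pointers from a70318d: reachable set = {4ec667e, a2a7f70, a70318d}.
That is 3 commits.

3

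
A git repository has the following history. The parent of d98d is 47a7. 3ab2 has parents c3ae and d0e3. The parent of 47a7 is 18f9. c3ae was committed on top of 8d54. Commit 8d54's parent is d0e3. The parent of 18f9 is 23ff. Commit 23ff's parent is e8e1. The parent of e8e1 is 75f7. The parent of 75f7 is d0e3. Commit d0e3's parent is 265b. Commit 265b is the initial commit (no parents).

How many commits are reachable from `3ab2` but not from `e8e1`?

Reachable from 3ab2: {265b, 3ab2, 8d54, c3ae, d0e3}.
Reachable from e8e1: {265b, 75f7, d0e3, e8e1}.
In 3ab2's history but not e8e1's: {3ab2, 8d54, c3ae} — 3 commits.

3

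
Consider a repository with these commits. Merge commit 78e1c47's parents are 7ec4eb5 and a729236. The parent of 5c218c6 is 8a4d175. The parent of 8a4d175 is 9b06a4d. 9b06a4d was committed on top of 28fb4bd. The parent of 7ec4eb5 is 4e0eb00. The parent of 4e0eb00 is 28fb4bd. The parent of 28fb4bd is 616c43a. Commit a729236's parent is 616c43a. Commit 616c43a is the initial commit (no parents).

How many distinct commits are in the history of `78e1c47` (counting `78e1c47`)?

6

Walking parent pointers from 78e1c47: reachable set = {28fb4bd, 4e0eb00, 616c43a, 78e1c47, 7ec4eb5, a729236}.
That is 6 commits.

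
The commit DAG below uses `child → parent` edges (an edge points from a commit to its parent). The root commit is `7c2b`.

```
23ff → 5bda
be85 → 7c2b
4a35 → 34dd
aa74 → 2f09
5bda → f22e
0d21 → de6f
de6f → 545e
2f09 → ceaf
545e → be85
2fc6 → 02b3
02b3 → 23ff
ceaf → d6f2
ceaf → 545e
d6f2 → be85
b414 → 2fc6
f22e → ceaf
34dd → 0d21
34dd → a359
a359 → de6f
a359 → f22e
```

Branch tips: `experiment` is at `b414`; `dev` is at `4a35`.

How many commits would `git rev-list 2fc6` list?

10

Walking parent pointers from 2fc6: reachable set = {02b3, 23ff, 2fc6, 545e, 5bda, 7c2b, be85, ceaf, d6f2, f22e}.
That is 10 commits.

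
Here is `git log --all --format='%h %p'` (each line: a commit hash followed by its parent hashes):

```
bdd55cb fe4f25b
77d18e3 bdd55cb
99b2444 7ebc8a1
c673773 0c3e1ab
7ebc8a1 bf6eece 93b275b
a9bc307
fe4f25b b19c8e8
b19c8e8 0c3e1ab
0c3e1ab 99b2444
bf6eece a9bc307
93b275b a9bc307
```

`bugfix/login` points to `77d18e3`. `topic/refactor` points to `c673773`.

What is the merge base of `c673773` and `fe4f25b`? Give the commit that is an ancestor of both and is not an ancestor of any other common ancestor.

0c3e1ab

Ancestors of c673773: {0c3e1ab, 7ebc8a1, 93b275b, 99b2444, a9bc307, bf6eece, c673773}.
Ancestors of fe4f25b: {0c3e1ab, 7ebc8a1, 93b275b, 99b2444, a9bc307, b19c8e8, bf6eece, fe4f25b}.
Common ancestors: {0c3e1ab, 7ebc8a1, 93b275b, 99b2444, a9bc307, bf6eece}.
Among these, 0c3e1ab is not an ancestor of any other common ancestor — it is the merge base.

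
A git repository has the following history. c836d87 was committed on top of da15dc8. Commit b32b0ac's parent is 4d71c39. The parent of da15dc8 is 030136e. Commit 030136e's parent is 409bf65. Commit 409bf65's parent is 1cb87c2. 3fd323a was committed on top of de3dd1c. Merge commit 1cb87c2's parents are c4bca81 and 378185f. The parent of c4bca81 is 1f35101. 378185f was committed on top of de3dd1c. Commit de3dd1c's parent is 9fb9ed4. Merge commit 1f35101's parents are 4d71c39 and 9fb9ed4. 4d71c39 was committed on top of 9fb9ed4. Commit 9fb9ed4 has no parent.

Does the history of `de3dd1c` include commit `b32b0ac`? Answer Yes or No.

No

Ancestors of de3dd1c: {9fb9ed4, de3dd1c}.
b32b0ac is not in that set, so it is not an ancestor of de3dd1c.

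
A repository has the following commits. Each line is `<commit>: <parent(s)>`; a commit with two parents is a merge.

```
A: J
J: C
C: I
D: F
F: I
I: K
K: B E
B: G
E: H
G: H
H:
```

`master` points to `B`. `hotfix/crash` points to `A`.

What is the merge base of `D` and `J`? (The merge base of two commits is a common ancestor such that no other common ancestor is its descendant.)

I

Ancestors of D: {B, D, E, F, G, H, I, K}.
Ancestors of J: {B, C, E, G, H, I, J, K}.
Common ancestors: {B, E, G, H, I, K}.
Among these, I is not an ancestor of any other common ancestor — it is the merge base.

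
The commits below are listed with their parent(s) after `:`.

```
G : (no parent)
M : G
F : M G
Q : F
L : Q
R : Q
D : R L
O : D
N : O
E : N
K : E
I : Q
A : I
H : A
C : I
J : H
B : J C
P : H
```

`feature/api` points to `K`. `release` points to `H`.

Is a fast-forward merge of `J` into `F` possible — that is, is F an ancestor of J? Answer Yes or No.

A fast-forward from F to J is possible iff F is an ancestor of J.
Ancestors of J: {A, F, G, H, I, J, M, Q}.
F is among them, so fast-forward is possible.

Yes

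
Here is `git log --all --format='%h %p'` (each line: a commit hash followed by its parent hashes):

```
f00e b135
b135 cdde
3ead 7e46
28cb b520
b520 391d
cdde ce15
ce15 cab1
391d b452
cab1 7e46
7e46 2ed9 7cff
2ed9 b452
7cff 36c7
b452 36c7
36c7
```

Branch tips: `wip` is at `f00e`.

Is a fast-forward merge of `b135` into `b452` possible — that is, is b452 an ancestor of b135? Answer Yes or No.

A fast-forward from b452 to b135 is possible iff b452 is an ancestor of b135.
Ancestors of b135: {2ed9, 36c7, 7cff, 7e46, b135, b452, cab1, cdde, ce15}.
b452 is among them, so fast-forward is possible.

Yes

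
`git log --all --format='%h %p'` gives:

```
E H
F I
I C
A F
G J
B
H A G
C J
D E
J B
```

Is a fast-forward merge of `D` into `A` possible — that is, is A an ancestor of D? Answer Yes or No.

Yes

A fast-forward from A to D is possible iff A is an ancestor of D.
Ancestors of D: {A, B, C, D, E, F, G, H, I, J}.
A is among them, so fast-forward is possible.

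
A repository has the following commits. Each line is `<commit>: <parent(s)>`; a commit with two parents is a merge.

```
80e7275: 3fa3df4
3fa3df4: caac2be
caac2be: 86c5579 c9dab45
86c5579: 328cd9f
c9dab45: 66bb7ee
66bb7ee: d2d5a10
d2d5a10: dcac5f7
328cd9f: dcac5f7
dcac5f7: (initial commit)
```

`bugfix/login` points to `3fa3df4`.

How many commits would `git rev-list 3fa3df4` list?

Walking parent pointers from 3fa3df4: reachable set = {328cd9f, 3fa3df4, 66bb7ee, 86c5579, c9dab45, caac2be, d2d5a10, dcac5f7}.
That is 8 commits.

8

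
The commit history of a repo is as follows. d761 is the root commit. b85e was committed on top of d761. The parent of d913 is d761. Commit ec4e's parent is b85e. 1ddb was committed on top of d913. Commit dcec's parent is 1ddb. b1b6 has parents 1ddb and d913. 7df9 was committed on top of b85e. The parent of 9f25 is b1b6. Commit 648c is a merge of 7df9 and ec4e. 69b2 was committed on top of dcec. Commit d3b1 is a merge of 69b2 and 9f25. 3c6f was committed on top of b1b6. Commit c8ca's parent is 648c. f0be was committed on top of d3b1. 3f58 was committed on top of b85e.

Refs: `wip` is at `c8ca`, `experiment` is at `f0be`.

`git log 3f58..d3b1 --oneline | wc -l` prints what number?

7

Reachable from d3b1: {1ddb, 69b2, 9f25, b1b6, d3b1, d761, d913, dcec}.
Reachable from 3f58: {3f58, b85e, d761}.
In d3b1's history but not 3f58's: {1ddb, 69b2, 9f25, b1b6, d3b1, d913, dcec} — 7 commits.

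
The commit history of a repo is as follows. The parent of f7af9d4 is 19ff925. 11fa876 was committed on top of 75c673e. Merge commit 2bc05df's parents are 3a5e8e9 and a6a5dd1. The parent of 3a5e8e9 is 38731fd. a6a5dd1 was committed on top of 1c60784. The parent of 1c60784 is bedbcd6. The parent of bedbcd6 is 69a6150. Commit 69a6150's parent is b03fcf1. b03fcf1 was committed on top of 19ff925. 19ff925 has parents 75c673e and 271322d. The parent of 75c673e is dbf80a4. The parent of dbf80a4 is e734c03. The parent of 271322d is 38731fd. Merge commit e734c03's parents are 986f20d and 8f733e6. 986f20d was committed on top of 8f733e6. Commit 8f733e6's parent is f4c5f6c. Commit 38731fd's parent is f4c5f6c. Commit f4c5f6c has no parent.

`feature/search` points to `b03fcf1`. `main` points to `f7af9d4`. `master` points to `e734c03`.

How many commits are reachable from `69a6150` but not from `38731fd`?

9

Reachable from 69a6150: {19ff925, 271322d, 38731fd, 69a6150, 75c673e, 8f733e6, 986f20d, b03fcf1, dbf80a4, e734c03, f4c5f6c}.
Reachable from 38731fd: {38731fd, f4c5f6c}.
In 69a6150's history but not 38731fd's: {19ff925, 271322d, 69a6150, 75c673e, 8f733e6, 986f20d, b03fcf1, dbf80a4, e734c03} — 9 commits.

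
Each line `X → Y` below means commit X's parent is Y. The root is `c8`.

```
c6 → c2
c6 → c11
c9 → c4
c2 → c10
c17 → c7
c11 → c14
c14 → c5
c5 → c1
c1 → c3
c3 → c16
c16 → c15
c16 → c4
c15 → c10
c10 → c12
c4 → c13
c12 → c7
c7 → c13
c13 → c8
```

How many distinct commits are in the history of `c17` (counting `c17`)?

4

Walking parent pointers from c17: reachable set = {c13, c17, c7, c8}.
That is 4 commits.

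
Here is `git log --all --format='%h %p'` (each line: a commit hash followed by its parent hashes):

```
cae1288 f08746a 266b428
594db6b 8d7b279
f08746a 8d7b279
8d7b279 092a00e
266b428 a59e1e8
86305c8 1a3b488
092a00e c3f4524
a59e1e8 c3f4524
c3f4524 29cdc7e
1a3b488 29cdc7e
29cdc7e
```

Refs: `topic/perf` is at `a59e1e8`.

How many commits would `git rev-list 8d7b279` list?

Walking parent pointers from 8d7b279: reachable set = {092a00e, 29cdc7e, 8d7b279, c3f4524}.
That is 4 commits.

4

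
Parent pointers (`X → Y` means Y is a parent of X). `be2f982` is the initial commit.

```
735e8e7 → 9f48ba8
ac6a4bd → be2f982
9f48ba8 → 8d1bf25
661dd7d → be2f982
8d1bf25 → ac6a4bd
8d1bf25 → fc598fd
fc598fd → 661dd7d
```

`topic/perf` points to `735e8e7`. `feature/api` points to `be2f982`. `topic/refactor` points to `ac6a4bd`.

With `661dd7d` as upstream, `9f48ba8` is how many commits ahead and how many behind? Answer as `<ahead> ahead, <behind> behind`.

4 ahead, 0 behind

Reachable from 9f48ba8: {661dd7d, 8d1bf25, 9f48ba8, ac6a4bd, be2f982, fc598fd}.
Reachable from 661dd7d: {661dd7d, be2f982}.
Only in 9f48ba8's history (ahead): {8d1bf25, 9f48ba8, ac6a4bd, fc598fd} — 4.
Only in 661dd7d's history (behind): {} — 0.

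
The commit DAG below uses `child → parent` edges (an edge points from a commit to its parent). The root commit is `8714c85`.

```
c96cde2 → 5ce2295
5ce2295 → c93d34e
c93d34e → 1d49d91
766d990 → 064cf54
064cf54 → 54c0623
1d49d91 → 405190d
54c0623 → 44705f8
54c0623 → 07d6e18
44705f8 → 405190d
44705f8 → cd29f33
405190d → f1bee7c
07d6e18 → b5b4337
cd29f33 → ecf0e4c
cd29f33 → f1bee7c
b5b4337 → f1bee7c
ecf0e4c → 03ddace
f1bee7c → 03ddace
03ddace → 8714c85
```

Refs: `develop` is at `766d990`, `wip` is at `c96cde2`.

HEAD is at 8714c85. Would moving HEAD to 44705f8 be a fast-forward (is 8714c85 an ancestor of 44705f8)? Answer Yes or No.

Yes

A fast-forward from 8714c85 to 44705f8 is possible iff 8714c85 is an ancestor of 44705f8.
Ancestors of 44705f8: {03ddace, 405190d, 44705f8, 8714c85, cd29f33, ecf0e4c, f1bee7c}.
8714c85 is among them, so fast-forward is possible.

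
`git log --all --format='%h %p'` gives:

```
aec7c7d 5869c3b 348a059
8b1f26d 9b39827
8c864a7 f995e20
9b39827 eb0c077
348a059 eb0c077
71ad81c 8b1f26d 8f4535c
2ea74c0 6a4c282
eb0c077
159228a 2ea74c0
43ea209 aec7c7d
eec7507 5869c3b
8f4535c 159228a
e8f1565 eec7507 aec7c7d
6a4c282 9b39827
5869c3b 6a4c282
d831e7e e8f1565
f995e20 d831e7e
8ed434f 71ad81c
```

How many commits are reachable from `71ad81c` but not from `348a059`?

7

Reachable from 71ad81c: {159228a, 2ea74c0, 6a4c282, 71ad81c, 8b1f26d, 8f4535c, 9b39827, eb0c077}.
Reachable from 348a059: {348a059, eb0c077}.
In 71ad81c's history but not 348a059's: {159228a, 2ea74c0, 6a4c282, 71ad81c, 8b1f26d, 8f4535c, 9b39827} — 7 commits.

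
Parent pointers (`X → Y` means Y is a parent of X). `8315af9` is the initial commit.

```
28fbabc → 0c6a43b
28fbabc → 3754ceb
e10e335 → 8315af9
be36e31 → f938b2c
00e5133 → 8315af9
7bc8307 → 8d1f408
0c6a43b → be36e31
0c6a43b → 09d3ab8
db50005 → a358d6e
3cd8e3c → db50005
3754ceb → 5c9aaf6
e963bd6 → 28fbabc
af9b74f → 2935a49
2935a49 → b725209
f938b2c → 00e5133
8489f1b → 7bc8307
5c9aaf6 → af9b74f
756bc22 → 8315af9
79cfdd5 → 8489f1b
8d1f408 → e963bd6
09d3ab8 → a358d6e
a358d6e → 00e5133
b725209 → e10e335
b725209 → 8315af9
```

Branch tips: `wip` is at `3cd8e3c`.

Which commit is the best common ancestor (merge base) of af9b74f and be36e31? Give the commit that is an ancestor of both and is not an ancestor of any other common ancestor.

8315af9

Ancestors of af9b74f: {2935a49, 8315af9, af9b74f, b725209, e10e335}.
Ancestors of be36e31: {00e5133, 8315af9, be36e31, f938b2c}.
Common ancestors: {8315af9}.
The only common ancestor is 8315af9, so it is the merge base.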